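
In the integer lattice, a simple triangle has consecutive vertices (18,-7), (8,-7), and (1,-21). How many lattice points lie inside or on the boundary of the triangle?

80

Using the shoelace formula, 2A = |(18·(-7) − 8·(-7)) + (8·(-21) − 1·(-7)) + (1·(-7) − 18·(-21))| = 140, so the area is 70.
Along each edge there are gcd(|Δx|,|Δy|)+1 lattice points, so counting each shared vertex once the boundary has gcd(10,0) + gcd(7,14) + gcd(17,14) = 10+7+1 = 18.
Pick's theorem gives I = A − B/2 + 1 = 70 − 18/2 + 1 = 62, so the closed region contains I + B = 62 + 18 = 80 lattice points.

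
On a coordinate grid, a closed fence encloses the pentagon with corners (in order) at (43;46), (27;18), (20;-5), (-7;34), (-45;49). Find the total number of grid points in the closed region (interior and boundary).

1660

Using the shoelace formula, 2A = |(43·18 − 27·46) + (27·(-5) − 20·18) + (20·34 − (-7)·(-5)) + ((-7)·49 − (-45)·34) + ((-45)·46 − 43·49)| = 3308, so the area is 1654.
The number of boundary lattice points is Σ gcd(|Δx|,|Δy|) = gcd(16,28) + gcd(7,23) + gcd(27,39) + gcd(38,15) + gcd(88,3) = 4+1+3+1+1 = 10.
Pick's theorem gives I = A − B/2 + 1 = 1654 − 10/2 + 1 = 1650, so the closed region contains I + B = 1650 + 10 = 1660 lattice points.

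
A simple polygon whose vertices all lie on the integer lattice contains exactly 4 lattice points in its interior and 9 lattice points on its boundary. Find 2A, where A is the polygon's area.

15

Pick's theorem states A = I + B/2 − 1, so A = 4 + 9/2 − 1 = 15/2.
Hence 2A = 15.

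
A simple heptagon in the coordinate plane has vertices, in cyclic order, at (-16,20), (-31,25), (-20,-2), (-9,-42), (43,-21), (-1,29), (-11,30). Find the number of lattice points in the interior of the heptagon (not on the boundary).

2680

Using the shoelace formula, 2A = |[(-16)·25 − (-31)·20] + [(-31)·(-2) − (-20)·25] + [(-20)·(-42) − (-9)·(-2)] + [(-9)·(-21) − 43·(-42)] + [43·29 − (-1)·(-21)] + [(-1)·30 − (-11)·29] + [(-11)·20 − (-16)·30]| = 5374, so the area is 2687.
Along each edge there are gcd(|Δx|,|Δy|)+1 lattice points, so counting each shared vertex once the boundary has gcd(15,5) + gcd(11,27) + gcd(11,40) + gcd(52,21) + gcd(44,50) + gcd(10,1) + gcd(5,10) = 5+1+1+1+2+1+5 = 16.
Pick's theorem gives I = A − B/2 + 1 = 2687 − 16/2 + 1 = 2680.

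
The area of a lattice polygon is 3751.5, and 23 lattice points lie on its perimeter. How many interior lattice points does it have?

Pick's theorem A = I + B/2 − 1 rearranges to I = A − B/2 + 1 = 3751.5 − 23/2 + 1 = 3741.

3741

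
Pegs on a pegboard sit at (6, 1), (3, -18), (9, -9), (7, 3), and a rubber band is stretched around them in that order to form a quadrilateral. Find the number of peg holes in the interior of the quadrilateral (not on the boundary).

49

The shoelace formula gives twice the area as |[6·(-18) − 3·1] + [3·(-9) − 9·(-18)] + [9·3 − 7·(-9)] + [7·1 − 6·3]| = 103, so the area is 51.5.
Summing gcd(|Δx|,|Δy|) over the edges gives the boundary count: gcd(3,19) + gcd(6,9) + gcd(2,12) + gcd(1,2) = 1+3+2+1 = 7.
By Pick's theorem A = I + B/2 − 1, so I = 51.5 − 7/2 + 1 = 49.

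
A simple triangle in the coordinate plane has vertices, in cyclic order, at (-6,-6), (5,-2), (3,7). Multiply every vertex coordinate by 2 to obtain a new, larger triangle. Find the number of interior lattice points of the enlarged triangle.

212

The shoelace formula gives twice the area as |[(-6)·(-2) − 5·(-6)] + [5·7 − 3·(-2)] + [3·(-6) − (-6)·7]| = 107, so the area is 53.5.
Along each edge there are gcd(|Δx|,|Δy|)+1 lattice points, so counting each shared vertex once the boundary has gcd(11,4) + gcd(2,9) + gcd(9,13) = 1+1+1 = 3.
Scaling by 2 multiplies the area by 2² = 4 (so the new area is 214) and multiplies the boundary lattice-point count by 2, giving 6.
By Pick's theorem, the interior count of the dilated polygon is 214 − 6/2 + 1 = 212.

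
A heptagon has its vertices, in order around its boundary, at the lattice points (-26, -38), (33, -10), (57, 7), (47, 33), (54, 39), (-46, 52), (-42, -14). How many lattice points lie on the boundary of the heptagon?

16

Along each edge there are gcd(|Δx|,|Δy|)+1 lattice points, so counting each shared vertex once the boundary has gcd(59,28) + gcd(24,17) + gcd(10,26) + gcd(7,6) + gcd(100,13) + gcd(4,66) + gcd(16,24) = 1+1+2+1+1+2+8 = 16.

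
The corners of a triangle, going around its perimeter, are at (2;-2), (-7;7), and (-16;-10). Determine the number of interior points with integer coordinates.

Using the shoelace formula, 2A = |(2·7 − (-7)·(-2)) + ((-7)·(-10) − (-16)·7) + ((-16)·(-2) − 2·(-10))| = 234, so the area is 117.
Along each edge there are gcd(|Δx|,|Δy|)+1 lattice points, so counting each shared vertex once the boundary has gcd(9,9) + gcd(9,17) + gcd(18,8) = 9+1+2 = 12.
By Pick's theorem A = I + B/2 − 1, so I = 117 − 12/2 + 1 = 112.

112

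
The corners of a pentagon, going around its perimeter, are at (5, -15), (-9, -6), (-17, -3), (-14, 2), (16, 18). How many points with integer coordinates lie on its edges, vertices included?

Summing gcd(|Δx|,|Δy|) over the edges gives the boundary count: gcd(14,9) + gcd(8,3) + gcd(3,5) + gcd(30,16) + gcd(11,33) = 1+1+1+2+11 = 16.

16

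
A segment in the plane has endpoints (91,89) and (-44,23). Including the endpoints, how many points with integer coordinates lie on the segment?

The number of lattice points on a segment between lattice points is gcd(|Δx|,|Δy|) + 1 = gcd(135,66) + 1 = 3 + 1 = 4.

4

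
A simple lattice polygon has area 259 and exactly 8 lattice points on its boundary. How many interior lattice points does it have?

256

Pick's theorem A = I + B/2 − 1 rearranges to I = A − B/2 + 1 = 259 − 8/2 + 1 = 256.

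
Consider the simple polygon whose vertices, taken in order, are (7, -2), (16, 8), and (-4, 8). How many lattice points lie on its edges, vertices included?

Summing gcd(|Δx|,|Δy|) over the edges gives the boundary count: gcd(9,10) + gcd(20,0) + gcd(11,10) = 1+20+1 = 22.

22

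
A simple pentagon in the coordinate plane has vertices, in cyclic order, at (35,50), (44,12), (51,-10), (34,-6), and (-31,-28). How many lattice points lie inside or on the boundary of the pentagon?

By the shoelace formula, twice the signed area is |(35·12 − 44·50) + (44·(-10) − 51·12) + (51·(-6) − 34·(-10)) + (34·(-28) − (-31)·(-6)) + ((-31)·50 − 35·(-28))| = 4506, so the area is 2253.
The number of boundary lattice points is Σ gcd(|Δx|,|Δy|) = gcd(9,38) + gcd(7,22) + gcd(17,4) + gcd(65,22) + gcd(66,78) = 1+1+1+1+6 = 10.
Pick's theorem gives I = A − B/2 + 1 = 2253 − 10/2 + 1 = 2249, so the closed region contains I + B = 2249 + 10 = 2259 lattice points.

2259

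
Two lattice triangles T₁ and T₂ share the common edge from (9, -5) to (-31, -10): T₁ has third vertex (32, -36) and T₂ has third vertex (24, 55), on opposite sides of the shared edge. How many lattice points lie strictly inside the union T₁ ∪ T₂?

1830

The union is the simple quadrilateral with vertices (9, -5), (32, -36), (-31, -10), (24, 55) in order.
Using the shoelace formula, 2A = |[9·(-36) − 32·(-5)] + [32·(-10) − (-31)·(-36)] + [(-31)·55 − 24·(-10)] + [24·(-5) − 9·55]| = 3680, so the area is 1840.
Along each edge there are gcd(|Δx|,|Δy|)+1 lattice points, so counting each shared vertex once the boundary has gcd(23,31) + gcd(63,26) + gcd(55,65) + gcd(15,60) = 1+1+5+15 = 22.
By Pick's theorem I = A − B/2 + 1 = 1840 − 22/2 + 1 = 1830.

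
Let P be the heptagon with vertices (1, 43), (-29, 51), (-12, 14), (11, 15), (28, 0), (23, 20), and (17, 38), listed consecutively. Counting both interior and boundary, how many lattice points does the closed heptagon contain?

1278

The shoelace formula gives twice the area as |(1·51 − (-29)·43) + ((-29)·14 − (-12)·51) + ((-12)·15 − 11·14) + (11·0 − 28·15) + (28·20 − 23·0) + (23·38 − 17·20) + (17·43 − 1·38)| = 2537, so the area is 1268.5.
Along each edge there are gcd(|Δx|,|Δy|)+1 lattice points, so counting each shared vertex once the boundary has gcd(30,8) + gcd(17,37) + gcd(23,1) + gcd(17,15) + gcd(5,20) + gcd(6,18) + gcd(16,5) = 2+1+1+1+5+6+1 = 17.
Pick's theorem gives I = A − B/2 + 1 = 1268.5 − 17/2 + 1 = 1261, so the closed region contains I + B = 1261 + 17 = 1278 lattice points.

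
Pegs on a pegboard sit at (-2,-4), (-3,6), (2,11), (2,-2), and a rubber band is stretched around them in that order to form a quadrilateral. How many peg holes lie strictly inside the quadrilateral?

By the shoelace formula, twice the signed area is |((-2)·6 − (-3)·(-4)) + ((-3)·11 − 2·6) + (2·(-2) − 2·11) + (2·(-4) − (-2)·(-2))| = 107, so the area is 53.5.
Along each edge there are gcd(|Δx|,|Δy|)+1 lattice points, so counting each shared vertex once the boundary has gcd(1,10) + gcd(5,5) + gcd(0,13) + gcd(4,2) = 1+5+13+2 = 21.
Pick's theorem gives I = A − B/2 + 1 = 53.5 − 21/2 + 1 = 44.

44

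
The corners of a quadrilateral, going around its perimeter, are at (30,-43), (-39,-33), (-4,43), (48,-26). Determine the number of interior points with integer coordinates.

3859

Using the shoelace formula, 2A = |[30·(-33) − (-39)·(-43)] + [(-39)·43 − (-4)·(-33)] + [(-4)·(-26) − 48·43] + [48·(-43) − 30·(-26)]| = 7720, so the area is 3860.
The number of boundary lattice points is Σ gcd(|Δx|,|Δy|) = gcd(69,10) + gcd(35,76) + gcd(52,69) + gcd(18,17) = 1+1+1+1 = 4.
Pick's theorem gives I = A − B/2 + 1 = 3860 − 4/2 + 1 = 3859.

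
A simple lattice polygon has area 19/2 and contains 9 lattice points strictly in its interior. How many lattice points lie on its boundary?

3

Pick's theorem gives A = I + B/2 − 1, so B = 2(A − I + 1) = 2(19/2 − 9 + 1) = 3.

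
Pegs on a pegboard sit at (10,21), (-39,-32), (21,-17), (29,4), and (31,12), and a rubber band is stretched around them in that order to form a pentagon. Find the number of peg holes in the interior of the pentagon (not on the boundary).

By the shoelace formula, twice the signed area is |(10·(-32) − (-39)·21) + ((-39)·(-17) − 21·(-32)) + (21·4 − 29·(-17)) + (29·12 − 31·4) + (31·21 − 10·12)| = 3166, so the area is 1583.
Summing gcd(|Δx|,|Δy|) over the edges gives the boundary count: gcd(49,53) + gcd(60,15) + gcd(8,21) + gcd(2,8) + gcd(21,9) = 1+15+1+2+3 = 22.
By Pick's theorem A = I + B/2 − 1, so I = 1583 − 22/2 + 1 = 1573.

1573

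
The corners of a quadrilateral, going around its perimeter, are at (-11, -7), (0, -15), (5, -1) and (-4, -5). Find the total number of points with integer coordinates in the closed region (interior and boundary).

95

Using the shoelace formula, 2A = |((-11)·(-15) − 0·(-7)) + (0·(-1) − 5·(-15)) + (5·(-5) − (-4)·(-1)) + ((-4)·(-7) − (-11)·(-5))| = 184, so the area is 92.
The number of boundary lattice points is Σ gcd(|Δx|,|Δy|) = gcd(11,8) + gcd(5,14) + gcd(9,4) + gcd(7,2) = 1+1+1+1 = 4.
Pick's theorem gives I = A − B/2 + 1 = 92 − 4/2 + 1 = 91, so the closed region contains I + B = 91 + 4 = 95 lattice points.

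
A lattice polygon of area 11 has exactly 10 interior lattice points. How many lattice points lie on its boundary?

Pick's theorem gives A = I + B/2 − 1, so B = 2(A − I + 1) = 2(11 − 10 + 1) = 4.

4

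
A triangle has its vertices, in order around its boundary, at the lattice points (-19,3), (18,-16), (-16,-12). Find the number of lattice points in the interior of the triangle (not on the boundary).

247

Using the shoelace formula, 2A = |[(-19)·(-16) − 18·3] + [18·(-12) − (-16)·(-16)] + [(-16)·3 − (-19)·(-12)]| = 498, so the area is 249.
Along each edge there are gcd(|Δx|,|Δy|)+1 lattice points, so counting each shared vertex once the boundary has gcd(37,19) + gcd(34,4) + gcd(3,15) = 1+2+3 = 6.
Pick's theorem gives I = A − B/2 + 1 = 249 − 6/2 + 1 = 247.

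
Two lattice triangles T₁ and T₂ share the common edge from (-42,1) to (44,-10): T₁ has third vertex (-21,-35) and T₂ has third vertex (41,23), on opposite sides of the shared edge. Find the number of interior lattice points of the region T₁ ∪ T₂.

2830

The union is the simple quadrilateral with vertices (-42,1), (-21,-35), (44,-10), (41,23) in order.
The shoelace formula gives twice the area as |[(-42)·(-35) − (-21)·1] + [(-21)·(-10) − 44·(-35)] + [44·23 − 41·(-10)] + [41·1 − (-42)·23]| = 5670, so the area is 2835.
Along each edge there are gcd(|Δx|,|Δy|)+1 lattice points, so counting each shared vertex once the boundary has gcd(21,36) + gcd(65,25) + gcd(3,33) + gcd(83,22) = 3+5+3+1 = 12.
By Pick's theorem I = A − B/2 + 1 = 2835 − 12/2 + 1 = 2830.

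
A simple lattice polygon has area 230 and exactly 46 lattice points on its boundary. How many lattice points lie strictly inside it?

208

From Pick's theorem, I = A − B/2 + 1 = 230 − 46/2 + 1 = 208.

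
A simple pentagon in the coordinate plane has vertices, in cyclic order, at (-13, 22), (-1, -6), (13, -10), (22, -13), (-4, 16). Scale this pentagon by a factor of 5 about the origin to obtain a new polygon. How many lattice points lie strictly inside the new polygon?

By the shoelace formula, twice the signed area is |[(-13)·(-6) − (-1)·22] + [(-1)·(-10) − 13·(-6)] + [13·(-13) − 22·(-10)] + [22·16 − (-4)·(-13)] + [(-4)·22 − (-13)·16]| = 659, so the area is 329.5.
The number of boundary lattice points is Σ gcd(|Δx|,|Δy|) = gcd(12,28) + gcd(14,4) + gcd(9,3) + gcd(26,29) + gcd(9,6) = 4+2+3+1+3 = 13.
Scaling by 5 multiplies the area by 5² = 25 (so the new area is 16475/2) and multiplies the boundary lattice-point count by 5, giving 65.
By Pick's theorem, the interior count of the dilated polygon is 16475/2 − 65/2 + 1 = 8206.

8206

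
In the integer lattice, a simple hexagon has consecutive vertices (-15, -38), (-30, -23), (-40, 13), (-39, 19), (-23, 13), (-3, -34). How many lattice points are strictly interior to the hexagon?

990

Using the shoelace formula, 2A = |((-15)·(-23) − (-30)·(-38)) + ((-30)·13 − (-40)·(-23)) + ((-40)·19 − (-39)·13) + ((-39)·13 − (-23)·19) + ((-23)·(-34) − (-3)·13) + ((-3)·(-38) − (-15)·(-34))| = 2003, so the area is 2003/2.
Along each edge there are gcd(|Δx|,|Δy|)+1 lattice points, so counting each shared vertex once the boundary has gcd(15,15) + gcd(10,36) + gcd(1,6) + gcd(16,6) + gcd(20,47) + gcd(12,4) = 15+2+1+2+1+4 = 25.
Pick's theorem gives I = A − B/2 + 1 = 2003/2 − 25/2 + 1 = 990.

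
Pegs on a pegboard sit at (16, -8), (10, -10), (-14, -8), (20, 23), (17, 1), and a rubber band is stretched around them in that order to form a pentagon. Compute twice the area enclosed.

Using the shoelace formula, 2A = |(16·(-10) − 10·(-8)) + (10·(-8) − (-14)·(-10)) + ((-14)·23 − 20·(-8)) + (20·1 − 17·23) + (17·(-8) − 16·1)| = 985, so the area is 985/2.

985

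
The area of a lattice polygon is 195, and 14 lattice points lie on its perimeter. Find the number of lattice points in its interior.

189

Pick's theorem A = I + B/2 − 1 rearranges to I = A − B/2 + 1 = 195 − 14/2 + 1 = 189.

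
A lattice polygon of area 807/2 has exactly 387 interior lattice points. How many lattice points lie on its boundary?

35

Pick's theorem gives A = I + B/2 − 1, so B = 2(A − I + 1) = 2(807/2 − 387 + 1) = 35.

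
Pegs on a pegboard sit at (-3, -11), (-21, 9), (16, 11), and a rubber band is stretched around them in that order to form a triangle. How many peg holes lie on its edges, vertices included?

The number of boundary lattice points is Σ gcd(|Δx|,|Δy|) = gcd(18,20) + gcd(37,2) + gcd(19,22) = 2+1+1 = 4.

4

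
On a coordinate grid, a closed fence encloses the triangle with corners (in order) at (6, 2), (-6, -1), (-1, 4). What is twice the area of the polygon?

Using the shoelace formula, 2A = |[6·(-1) − (-6)·2] + [(-6)·4 − (-1)·(-1)] + [(-1)·2 − 6·4]| = 45, so the area is 22.5.

45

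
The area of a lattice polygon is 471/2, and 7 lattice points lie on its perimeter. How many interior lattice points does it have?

From Pick's theorem, I = A − B/2 + 1 = 471/2 − 7/2 + 1 = 233.

233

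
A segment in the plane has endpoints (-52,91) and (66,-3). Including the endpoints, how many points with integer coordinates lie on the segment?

The number of lattice points on a segment between lattice points is gcd(|Δx|,|Δy|) + 1 = gcd(118,94) + 1 = 2 + 1 = 3.

3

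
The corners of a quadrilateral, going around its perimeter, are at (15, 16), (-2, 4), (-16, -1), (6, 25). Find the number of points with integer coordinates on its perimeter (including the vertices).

Summing gcd(|Δx|,|Δy|) over the edges gives the boundary count: gcd(17,12) + gcd(14,5) + gcd(22,26) + gcd(9,9) = 1+1+2+9 = 13.

13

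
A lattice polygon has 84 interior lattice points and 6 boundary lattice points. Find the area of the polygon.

By Pick's theorem, A = I + B/2 − 1 = 84 + 6/2 − 1 = 86.

86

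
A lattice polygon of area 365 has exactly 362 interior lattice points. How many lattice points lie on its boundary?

Pick's theorem gives A = I + B/2 − 1, so B = 2(A − I + 1) = 2(365 − 362 + 1) = 8.

8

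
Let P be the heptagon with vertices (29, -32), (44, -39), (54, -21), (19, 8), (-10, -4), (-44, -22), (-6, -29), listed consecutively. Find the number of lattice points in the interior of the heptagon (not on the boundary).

Using the shoelace formula, 2A = |(29·(-39) − 44·(-32)) + (44·(-21) − 54·(-39)) + (54·8 − 19·(-21)) + (19·(-4) − (-10)·8) + ((-10)·(-22) − (-44)·(-4)) + ((-44)·(-29) − (-6)·(-22)) + ((-6)·(-32) − 29·(-29))| = 4515, so the area is 2257.5.
Along each edge there are gcd(|Δx|,|Δy|)+1 lattice points, so counting each shared vertex once the boundary has gcd(15,7) + gcd(10,18) + gcd(35,29) + gcd(29,12) + gcd(34,18) + gcd(38,7) + gcd(35,3) = 1+2+1+1+2+1+1 = 9.
Pick's theorem gives I = A − B/2 + 1 = 2257.5 − 9/2 + 1 = 2254.

2254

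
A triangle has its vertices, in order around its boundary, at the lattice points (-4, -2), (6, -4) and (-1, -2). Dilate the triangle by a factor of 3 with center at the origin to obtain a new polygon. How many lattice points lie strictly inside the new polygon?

Using the shoelace formula, 2A = |((-4)·(-4) − 6·(-2)) + (6·(-2) − (-1)·(-4)) + ((-1)·(-2) − (-4)·(-2))| = 6, so the area is 3.
The number of boundary lattice points is Σ gcd(|Δx|,|Δy|) = gcd(10,2) + gcd(7,2) + gcd(3,0) = 2+1+3 = 6.
Scaling by 3 multiplies the area by 3² = 9 (so the new area is 27) and multiplies the boundary lattice-point count by 3, giving 18.
By Pick's theorem, the interior count of the dilated polygon is 27 − 18/2 + 1 = 19.

19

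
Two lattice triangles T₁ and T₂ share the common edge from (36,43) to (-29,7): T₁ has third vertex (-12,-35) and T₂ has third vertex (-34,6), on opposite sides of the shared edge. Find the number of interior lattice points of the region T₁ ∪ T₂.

The union is the simple quadrilateral with vertices (36,43), (-12,-35), (-29,7), (-34,6) in order.
Using the shoelace formula, 2A = |(36·(-35) − (-12)·43) + ((-12)·7 − (-29)·(-35)) + ((-29)·6 − (-34)·7) + ((-34)·43 − 36·6)| = 3457, so the area is 3457/2.
The number of boundary lattice points is Σ gcd(|Δx|,|Δy|) = gcd(48,78) + gcd(17,42) + gcd(5,1) + gcd(70,37) = 6+1+1+1 = 9.
By Pick's theorem I = A − B/2 + 1 = 3457/2 − 9/2 + 1 = 1725.

1725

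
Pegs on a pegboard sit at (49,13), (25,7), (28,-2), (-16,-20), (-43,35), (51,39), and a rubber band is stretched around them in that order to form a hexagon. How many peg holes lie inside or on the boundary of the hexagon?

By the shoelace formula, twice the signed area is |[49·7 − 25·13] + [25·(-2) − 28·7] + [28·(-20) − (-16)·(-2)] + [(-16)·35 − (-43)·(-20)] + [(-43)·39 − 51·35] + [51·13 − 49·39]| = 6950, so the area is 3475.
The number of boundary lattice points is Σ gcd(|Δx|,|Δy|) = gcd(24,6) + gcd(3,9) + gcd(44,18) + gcd(27,55) + gcd(94,4) + gcd(2,26) = 6+3+2+1+2+2 = 16.
Pick's theorem gives I = A − B/2 + 1 = 3475 − 16/2 + 1 = 3468, so the closed region contains I + B = 3468 + 16 = 3484 lattice points.

3484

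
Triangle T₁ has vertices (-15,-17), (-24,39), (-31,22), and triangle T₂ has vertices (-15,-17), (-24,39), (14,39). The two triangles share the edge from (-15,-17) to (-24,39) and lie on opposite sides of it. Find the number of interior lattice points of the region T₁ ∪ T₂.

1317

The union is the simple quadrilateral with vertices (-15,-17), (-31,22), (-24,39), (14,39) in order.
By the shoelace formula, twice the signed area is |[(-15)·22 − (-31)·(-17)] + [(-31)·39 − (-24)·22] + [(-24)·39 − 14·39] + [14·(-17) − (-15)·39]| = 2673, so the area is 1336.5.
Summing gcd(|Δx|,|Δy|) over the edges gives the boundary count: gcd(16,39) + gcd(7,17) + gcd(38,0) + gcd(29,56) = 1+1+38+1 = 41.
By Pick's theorem I = A − B/2 + 1 = 1336.5 − 41/2 + 1 = 1317.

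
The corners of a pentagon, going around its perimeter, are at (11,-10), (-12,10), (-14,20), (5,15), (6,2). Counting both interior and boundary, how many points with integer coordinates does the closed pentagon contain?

295

The shoelace formula gives twice the area as |(11·10 − (-12)·(-10)) + ((-12)·20 − (-14)·10) + ((-14)·15 − 5·20) + (5·2 − 6·15) + (6·(-10) − 11·2)| = 582, so the area is 291.
The number of boundary lattice points is Σ gcd(|Δx|,|Δy|) = gcd(23,20) + gcd(2,10) + gcd(19,5) + gcd(1,13) + gcd(5,12) = 1+2+1+1+1 = 6.
Pick's theorem gives I = A − B/2 + 1 = 291 − 6/2 + 1 = 289, so the closed region contains I + B = 289 + 6 = 295 lattice points.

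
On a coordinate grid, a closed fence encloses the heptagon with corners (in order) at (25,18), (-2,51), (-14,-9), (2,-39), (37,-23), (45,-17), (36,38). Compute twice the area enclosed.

By the shoelace formula, twice the signed area is |(25·51 − (-2)·18) + ((-2)·(-9) − (-14)·51) + ((-14)·(-39) − 2·(-9)) + (2·(-23) − 37·(-39)) + (37·(-17) − 45·(-23)) + (45·38 − 36·(-17)) + (36·18 − 25·38)| = 6430, so the area is 3215.

6430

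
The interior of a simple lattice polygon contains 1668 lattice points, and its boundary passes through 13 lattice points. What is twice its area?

3347

By Pick's theorem, A = I + B/2 − 1 = 1668 + 13/2 − 1 = 3347/2.
Hence 2A = 3347.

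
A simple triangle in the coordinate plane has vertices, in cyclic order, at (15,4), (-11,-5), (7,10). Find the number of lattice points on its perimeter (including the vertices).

6

Summing gcd(|Δx|,|Δy|) over the edges gives the boundary count: gcd(26,9) + gcd(18,15) + gcd(8,6) = 1+3+2 = 6.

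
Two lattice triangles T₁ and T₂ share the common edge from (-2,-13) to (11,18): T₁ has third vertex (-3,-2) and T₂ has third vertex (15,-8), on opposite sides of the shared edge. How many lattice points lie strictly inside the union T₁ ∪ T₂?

316

The union is the simple quadrilateral with vertices (-2,-13), (-3,-2), (11,18), (15,-8) in order.
The shoelace formula gives twice the area as |[(-2)·(-2) − (-3)·(-13)] + [(-3)·18 − 11·(-2)] + [11·(-8) − 15·18] + [15·(-13) − (-2)·(-8)]| = 636, so the area is 318.
The number of boundary lattice points is Σ gcd(|Δx|,|Δy|) = gcd(1,11) + gcd(14,20) + gcd(4,26) + gcd(17,5) = 1+2+2+1 = 6.
By Pick's theorem I = A − B/2 + 1 = 318 − 6/2 + 1 = 316.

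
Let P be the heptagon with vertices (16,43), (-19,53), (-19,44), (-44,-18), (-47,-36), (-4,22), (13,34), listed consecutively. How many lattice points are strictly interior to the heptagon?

1623

By the shoelace formula, twice the signed area is |(16·53 − (-19)·43) + ((-19)·44 − (-19)·53) + ((-19)·(-18) − (-44)·44) + ((-44)·(-36) − (-47)·(-18)) + ((-47)·22 − (-4)·(-36)) + ((-4)·34 − 13·22) + (13·43 − 16·34)| = 3267, so the area is 1633.5.
Summing gcd(|Δx|,|Δy|) over the edges gives the boundary count: gcd(35,10) + gcd(0,9) + gcd(25,62) + gcd(3,18) + gcd(43,58) + gcd(17,12) + gcd(3,9) = 5+9+1+3+1+1+3 = 23.
Pick's theorem gives I = A − B/2 + 1 = 1633.5 − 23/2 + 1 = 1623.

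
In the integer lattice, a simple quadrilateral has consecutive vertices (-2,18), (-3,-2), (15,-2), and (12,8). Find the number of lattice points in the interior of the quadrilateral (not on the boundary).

225

By the shoelace formula, twice the signed area is |[(-2)·(-2) − (-3)·18] + [(-3)·(-2) − 15·(-2)] + [15·8 − 12·(-2)] + [12·18 − (-2)·8]| = 470, so the area is 235.
The number of boundary lattice points is Σ gcd(|Δx|,|Δy|) = gcd(1,20) + gcd(18,0) + gcd(3,10) + gcd(14,10) = 1+18+1+2 = 22.
Pick's theorem gives I = A − B/2 + 1 = 235 − 22/2 + 1 = 225.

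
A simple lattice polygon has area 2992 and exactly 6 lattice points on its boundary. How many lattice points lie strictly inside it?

Pick's theorem A = I + B/2 − 1 rearranges to I = A − B/2 + 1 = 2992 − 6/2 + 1 = 2990.

2990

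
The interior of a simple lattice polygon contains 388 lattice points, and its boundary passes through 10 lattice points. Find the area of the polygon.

392

By Pick's theorem, A = I + B/2 − 1 = 388 + 10/2 − 1 = 392.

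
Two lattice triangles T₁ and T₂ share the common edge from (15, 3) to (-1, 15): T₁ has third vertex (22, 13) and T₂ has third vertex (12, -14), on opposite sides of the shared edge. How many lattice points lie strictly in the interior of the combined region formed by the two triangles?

The union is the simple quadrilateral with vertices (15, 3), (22, 13), (-1, 15), (12, -14) in order.
By the shoelace formula, twice the signed area is |[15·13 − 22·3] + [22·15 − (-1)·13] + [(-1)·(-14) − 12·15] + [12·3 − 15·(-14)]| = 552, so the area is 276.
Along each edge there are gcd(|Δx|,|Δy|)+1 lattice points, so counting each shared vertex once the boundary has gcd(7,10) + gcd(23,2) + gcd(13,29) + gcd(3,17) = 1+1+1+1 = 4.
By Pick's theorem I = A − B/2 + 1 = 276 − 4/2 + 1 = 275.

275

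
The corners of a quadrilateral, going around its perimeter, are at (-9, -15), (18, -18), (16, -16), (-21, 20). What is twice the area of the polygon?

By the shoelace formula, twice the signed area is |((-9)·(-18) − 18·(-15)) + (18·(-16) − 16·(-18)) + (16·20 − (-21)·(-16)) + ((-21)·(-15) − (-9)·20)| = 911, so the area is 911/2.

911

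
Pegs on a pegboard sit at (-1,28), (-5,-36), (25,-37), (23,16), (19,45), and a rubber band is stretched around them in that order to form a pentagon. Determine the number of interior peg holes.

1907

By the shoelace formula, twice the signed area is |[(-1)·(-36) − (-5)·28] + [(-5)·(-37) − 25·(-36)] + [25·16 − 23·(-37)] + [23·45 − 19·16] + [19·28 − (-1)·45]| = 3820, so the area is 1910.
Summing gcd(|Δx|,|Δy|) over the edges gives the boundary count: gcd(4,64) + gcd(30,1) + gcd(2,53) + gcd(4,29) + gcd(20,17) = 4+1+1+1+1 = 8.
Pick's theorem gives I = A − B/2 + 1 = 1910 − 8/2 + 1 = 1907.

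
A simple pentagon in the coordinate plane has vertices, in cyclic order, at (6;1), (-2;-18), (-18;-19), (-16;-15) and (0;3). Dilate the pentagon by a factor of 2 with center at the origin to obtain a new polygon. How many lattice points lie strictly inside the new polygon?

977

The shoelace formula gives twice the area as |(6·(-18) − (-2)·1) + ((-2)·(-19) − (-18)·(-18)) + ((-18)·(-15) − (-16)·(-19)) + ((-16)·3 − 0·(-15)) + (0·1 − 6·3)| = 492, so the area is 246.
Along each edge there are gcd(|Δx|,|Δy|)+1 lattice points, so counting each shared vertex once the boundary has gcd(8,19) + gcd(16,1) + gcd(2,4) + gcd(16,18) + gcd(6,2) = 1+1+2+2+2 = 8.
Scaling by 2 multiplies the area by 2² = 4 (so the new area is 984) and multiplies the boundary lattice-point count by 2, giving 16.
By Pick's theorem, the interior count of the dilated polygon is 984 − 16/2 + 1 = 977.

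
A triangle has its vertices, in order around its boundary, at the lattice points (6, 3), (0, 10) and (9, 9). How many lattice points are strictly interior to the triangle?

27

The shoelace formula gives twice the area as |(6·10 − 0·3) + (0·9 − 9·10) + (9·3 − 6·9)| = 57, so the area is 28.5.
The number of boundary lattice points is Σ gcd(|Δx|,|Δy|) = gcd(6,7) + gcd(9,1) + gcd(3,6) = 1+1+3 = 5.
Pick's theorem gives I = A − B/2 + 1 = 28.5 − 5/2 + 1 = 27.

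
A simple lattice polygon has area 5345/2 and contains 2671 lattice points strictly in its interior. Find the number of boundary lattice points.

5

Pick's theorem gives A = I + B/2 − 1, so B = 2(A − I + 1) = 2(5345/2 − 2671 + 1) = 5.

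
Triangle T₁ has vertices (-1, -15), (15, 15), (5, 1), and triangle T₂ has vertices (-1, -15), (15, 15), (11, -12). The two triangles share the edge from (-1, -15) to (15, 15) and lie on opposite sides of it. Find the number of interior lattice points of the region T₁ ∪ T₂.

191

The union is the simple quadrilateral with vertices (-1, -15), (5, 1), (15, 15), (11, -12) in order.
The shoelace formula gives twice the area as |[(-1)·1 − 5·(-15)] + [5·15 − 15·1] + [15·(-12) − 11·15] + [11·(-15) − (-1)·(-12)]| = 388, so the area is 194.
Summing gcd(|Δx|,|Δy|) over the edges gives the boundary count: gcd(6,16) + gcd(10,14) + gcd(4,27) + gcd(12,3) = 2+2+1+3 = 8.
By Pick's theorem I = A − B/2 + 1 = 194 − 8/2 + 1 = 191.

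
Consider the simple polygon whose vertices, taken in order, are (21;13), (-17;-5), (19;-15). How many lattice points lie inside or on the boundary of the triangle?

By the shoelace formula, twice the signed area is |(21·(-5) − (-17)·13) + ((-17)·(-15) − 19·(-5)) + (19·13 − 21·(-15))| = 1028, so the area is 514.
The number of boundary lattice points is Σ gcd(|Δx|,|Δy|) = gcd(38,18) + gcd(36,10) + gcd(2,28) = 2+2+2 = 6.
Pick's theorem gives I = A − B/2 + 1 = 514 − 6/2 + 1 = 512, so the closed region contains I + B = 512 + 6 = 518 lattice points.

518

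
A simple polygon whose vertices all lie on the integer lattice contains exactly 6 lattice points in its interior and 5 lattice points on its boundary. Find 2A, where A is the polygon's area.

15

By Pick's theorem, A = I + B/2 − 1 = 6 + 5/2 − 1 = 15/2.
Hence 2A = 15.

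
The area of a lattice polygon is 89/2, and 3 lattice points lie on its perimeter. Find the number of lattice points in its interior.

44

From Pick's theorem, I = A − B/2 + 1 = 89/2 − 3/2 + 1 = 44.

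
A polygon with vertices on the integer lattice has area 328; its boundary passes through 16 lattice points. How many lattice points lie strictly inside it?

Pick's theorem A = I + B/2 − 1 rearranges to I = A − B/2 + 1 = 328 − 16/2 + 1 = 321.

321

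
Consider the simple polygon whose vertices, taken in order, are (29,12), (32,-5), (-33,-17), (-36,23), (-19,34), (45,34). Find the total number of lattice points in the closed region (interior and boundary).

3045

By the shoelace formula, twice the signed area is |(29·(-5) − 32·12) + (32·(-17) − (-33)·(-5)) + ((-33)·23 − (-36)·(-17)) + ((-36)·34 − (-19)·23) + ((-19)·34 − 45·34) + (45·12 − 29·34)| = 6018, so the area is 3009.
Along each edge there are gcd(|Δx|,|Δy|)+1 lattice points, so counting each shared vertex once the boundary has gcd(3,17) + gcd(65,12) + gcd(3,40) + gcd(17,11) + gcd(64,0) + gcd(16,22) = 1+1+1+1+64+2 = 70.
Pick's theorem gives I = A − B/2 + 1 = 3009 − 70/2 + 1 = 2975, so the closed region contains I + B = 2975 + 70 = 3045 lattice points.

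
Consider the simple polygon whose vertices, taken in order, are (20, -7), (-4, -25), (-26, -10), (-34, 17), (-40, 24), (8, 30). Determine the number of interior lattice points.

2045

By the shoelace formula, twice the signed area is |(20·(-25) − (-4)·(-7)) + ((-4)·(-10) − (-26)·(-25)) + ((-26)·17 − (-34)·(-10)) + ((-34)·24 − (-40)·17) + ((-40)·30 − 8·24) + (8·(-7) − 20·30)| = 4104, so the area is 2052.
Summing gcd(|Δx|,|Δy|) over the edges gives the boundary count: gcd(24,18) + gcd(22,15) + gcd(8,27) + gcd(6,7) + gcd(48,6) + gcd(12,37) = 6+1+1+1+6+1 = 16.
By Pick's theorem A = I + B/2 − 1, so I = 2052 − 16/2 + 1 = 2045.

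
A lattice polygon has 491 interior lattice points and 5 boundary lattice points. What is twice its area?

985

Pick's theorem states A = I + B/2 − 1, so A = 491 + 5/2 − 1 = 985/2.
Hence 2A = 985.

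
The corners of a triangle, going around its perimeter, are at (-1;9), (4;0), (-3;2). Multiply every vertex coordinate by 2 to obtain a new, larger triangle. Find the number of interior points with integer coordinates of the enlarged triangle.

104

The shoelace formula gives twice the area as |((-1)·0 − 4·9) + (4·2 − (-3)·0) + ((-3)·9 − (-1)·2)| = 53, so the area is 26.5.
Summing gcd(|Δx|,|Δy|) over the edges gives the boundary count: gcd(5,9) + gcd(7,2) + gcd(2,7) = 1+1+1 = 3.
Scaling by 2 multiplies the area by 2² = 4 (so the new area is 106) and multiplies the boundary lattice-point count by 2, giving 6.
By Pick's theorem, the interior count of the dilated polygon is 106 − 6/2 + 1 = 104.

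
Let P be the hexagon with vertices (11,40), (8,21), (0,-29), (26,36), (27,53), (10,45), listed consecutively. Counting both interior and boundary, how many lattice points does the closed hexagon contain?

By the shoelace formula, twice the signed area is |[11·21 − 8·40] + [8·(-29) − 0·21] + [0·36 − 26·(-29)] + [26·53 − 27·36] + [27·45 − 10·53] + [10·40 − 11·45]| = 1429, so the area is 1429/2.
Summing gcd(|Δx|,|Δy|) over the edges gives the boundary count: gcd(3,19) + gcd(8,50) + gcd(26,65) + gcd(1,17) + gcd(17,8) + gcd(1,5) = 1+2+13+1+1+1 = 19.
Pick's theorem gives I = A − B/2 + 1 = 1429/2 − 19/2 + 1 = 706, so the closed region contains I + B = 706 + 19 = 725 lattice points.

725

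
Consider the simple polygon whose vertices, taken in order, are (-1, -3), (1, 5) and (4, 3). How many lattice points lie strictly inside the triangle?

13

Using the shoelace formula, 2A = |((-1)·5 − 1·(-3)) + (1·3 − 4·5) + (4·(-3) − (-1)·3)| = 28, so the area is 14.
Summing gcd(|Δx|,|Δy|) over the edges gives the boundary count: gcd(2,8) + gcd(3,2) + gcd(5,6) = 2+1+1 = 4.
By Pick's theorem A = I + B/2 − 1, so I = 14 − 4/2 + 1 = 13.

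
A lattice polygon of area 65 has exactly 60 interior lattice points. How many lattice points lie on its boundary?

Pick's theorem gives A = I + B/2 − 1, so B = 2(A − I + 1) = 2(65 − 60 + 1) = 12.

12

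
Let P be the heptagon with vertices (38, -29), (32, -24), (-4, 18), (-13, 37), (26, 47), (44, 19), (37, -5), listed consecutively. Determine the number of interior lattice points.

2180

The shoelace formula gives twice the area as |[38·(-24) − 32·(-29)] + [32·18 − (-4)·(-24)] + [(-4)·37 − (-13)·18] + [(-13)·47 − 26·37] + [26·19 − 44·47] + [44·(-5) − 37·19] + [37·(-29) − 38·(-5)]| = 4371, so the area is 4371/2.
The number of boundary lattice points is Σ gcd(|Δx|,|Δy|) = gcd(6,5) + gcd(36,42) + gcd(9,19) + gcd(39,10) + gcd(18,28) + gcd(7,24) + gcd(1,24) = 1+6+1+1+2+1+1 = 13.
Pick's theorem gives I = A − B/2 + 1 = 4371/2 − 13/2 + 1 = 2180.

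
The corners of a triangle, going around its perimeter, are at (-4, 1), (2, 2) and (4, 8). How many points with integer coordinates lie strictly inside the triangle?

Using the shoelace formula, 2A = |((-4)·2 − 2·1) + (2·8 − 4·2) + (4·1 − (-4)·8)| = 34, so the area is 17.
The number of boundary lattice points is Σ gcd(|Δx|,|Δy|) = gcd(6,1) + gcd(2,6) + gcd(8,7) = 1+2+1 = 4.
By Pick's theorem A = I + B/2 − 1, so I = 17 − 4/2 + 1 = 16.

16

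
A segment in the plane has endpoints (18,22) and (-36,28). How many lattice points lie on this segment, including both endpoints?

The number of lattice points on a segment between lattice points is gcd(|Δx|,|Δy|) + 1 = gcd(54,6) + 1 = 6 + 1 = 7.

7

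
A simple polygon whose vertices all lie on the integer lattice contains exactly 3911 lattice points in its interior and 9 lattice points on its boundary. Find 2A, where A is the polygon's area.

By Pick's theorem, A = I + B/2 − 1 = 3911 + 9/2 − 1 = 7829/2.
Hence 2A = 7829.

7829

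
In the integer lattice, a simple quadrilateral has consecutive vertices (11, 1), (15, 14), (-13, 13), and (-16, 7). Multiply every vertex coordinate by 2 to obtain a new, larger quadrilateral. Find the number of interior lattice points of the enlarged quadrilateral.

1073

The shoelace formula gives twice the area as |[11·14 − 15·1] + [15·13 − (-13)·14] + [(-13)·7 − (-16)·13] + [(-16)·1 − 11·7]| = 540, so the area is 270.
The number of boundary lattice points is Σ gcd(|Δx|,|Δy|) = gcd(4,13) + gcd(28,1) + gcd(3,6) + gcd(27,6) = 1+1+3+3 = 8.
Scaling by 2 multiplies the area by 2² = 4 (so the new area is 1080) and multiplies the boundary lattice-point count by 2, giving 16.
By Pick's theorem, the interior count of the dilated polygon is 1080 − 16/2 + 1 = 1073.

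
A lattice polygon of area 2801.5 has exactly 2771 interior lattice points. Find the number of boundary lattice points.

63

Pick's theorem gives A = I + B/2 − 1, so B = 2(A − I + 1) = 2(2801.5 − 2771 + 1) = 63.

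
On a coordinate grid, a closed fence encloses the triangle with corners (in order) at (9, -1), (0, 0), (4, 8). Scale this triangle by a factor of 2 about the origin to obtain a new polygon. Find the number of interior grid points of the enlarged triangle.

147

The shoelace formula gives twice the area as |(9·0 − 0·(-1)) + (0·8 − 4·0) + (4·(-1) − 9·8)| = 76, so the area is 38.
Along each edge there are gcd(|Δx|,|Δy|)+1 lattice points, so counting each shared vertex once the boundary has gcd(9,1) + gcd(4,8) + gcd(5,9) = 1+4+1 = 6.
Scaling by 2 multiplies the area by 2² = 4 (so the new area is 152) and multiplies the boundary lattice-point count by 2, giving 12.
By Pick's theorem, the interior count of the dilated polygon is 152 − 12/2 + 1 = 147.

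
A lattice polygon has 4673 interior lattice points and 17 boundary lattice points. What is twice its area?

Pick's theorem states A = I + B/2 − 1, so A = 4673 + 17/2 − 1 = 9361/2.
Hence 2A = 9361.

9361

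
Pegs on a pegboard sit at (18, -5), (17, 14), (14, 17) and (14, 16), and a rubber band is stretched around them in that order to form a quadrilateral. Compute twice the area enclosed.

By the shoelace formula, twice the signed area is |(18·14 − 17·(-5)) + (17·17 − 14·14) + (14·16 − 14·17) + (14·(-5) − 18·16)| = 58, so the area is 29.

58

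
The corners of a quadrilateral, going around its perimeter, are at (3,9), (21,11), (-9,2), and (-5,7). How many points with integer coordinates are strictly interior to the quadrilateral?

64

Using the shoelace formula, 2A = |[3·11 − 21·9] + [21·2 − (-9)·11] + [(-9)·7 − (-5)·2] + [(-5)·9 − 3·7]| = 134, so the area is 67.
Summing gcd(|Δx|,|Δy|) over the edges gives the boundary count: gcd(18,2) + gcd(30,9) + gcd(4,5) + gcd(8,2) = 2+3+1+2 = 8.
Pick's theorem gives I = A − B/2 + 1 = 67 − 8/2 + 1 = 64.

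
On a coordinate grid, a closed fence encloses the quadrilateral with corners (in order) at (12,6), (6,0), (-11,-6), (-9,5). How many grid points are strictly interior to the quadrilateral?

Using the shoelace formula, 2A = |[12·0 − 6·6] + [6·(-6) − (-11)·0] + [(-11)·5 − (-9)·(-6)] + [(-9)·6 − 12·5]| = 295, so the area is 147.5.
The number of boundary lattice points is Σ gcd(|Δx|,|Δy|) = gcd(6,6) + gcd(17,6) + gcd(2,11) + gcd(21,1) = 6+1+1+1 = 9.
Pick's theorem gives I = A − B/2 + 1 = 147.5 − 9/2 + 1 = 144.

144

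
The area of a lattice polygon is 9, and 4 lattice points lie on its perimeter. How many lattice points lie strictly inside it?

From Pick's theorem, I = A − B/2 + 1 = 9 − 4/2 + 1 = 8.

8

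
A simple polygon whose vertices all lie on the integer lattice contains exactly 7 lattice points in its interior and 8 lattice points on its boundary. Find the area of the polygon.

Pick's theorem states A = I + B/2 − 1, so A = 7 + 8/2 − 1 = 10.

10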